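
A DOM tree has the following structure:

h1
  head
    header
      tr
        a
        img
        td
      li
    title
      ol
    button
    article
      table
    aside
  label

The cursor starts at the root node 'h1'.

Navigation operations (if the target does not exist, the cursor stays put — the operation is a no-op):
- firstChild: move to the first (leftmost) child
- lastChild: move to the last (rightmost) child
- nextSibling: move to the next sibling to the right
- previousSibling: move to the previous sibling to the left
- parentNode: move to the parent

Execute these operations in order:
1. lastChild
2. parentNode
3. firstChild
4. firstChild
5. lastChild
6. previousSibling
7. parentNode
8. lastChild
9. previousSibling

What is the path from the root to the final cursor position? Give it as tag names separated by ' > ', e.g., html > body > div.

Answer: h1 > head > header > tr

Derivation:
After 1 (lastChild): label
After 2 (parentNode): h1
After 3 (firstChild): head
After 4 (firstChild): header
After 5 (lastChild): li
After 6 (previousSibling): tr
After 7 (parentNode): header
After 8 (lastChild): li
After 9 (previousSibling): tr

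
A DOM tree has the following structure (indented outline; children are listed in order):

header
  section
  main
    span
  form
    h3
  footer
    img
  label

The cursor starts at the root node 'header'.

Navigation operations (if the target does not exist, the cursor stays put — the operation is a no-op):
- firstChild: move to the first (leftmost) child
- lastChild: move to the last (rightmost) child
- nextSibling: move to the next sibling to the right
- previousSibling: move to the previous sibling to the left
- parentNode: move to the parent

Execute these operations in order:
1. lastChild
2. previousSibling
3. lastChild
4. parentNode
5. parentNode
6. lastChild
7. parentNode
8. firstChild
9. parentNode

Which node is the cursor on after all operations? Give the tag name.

Answer: header

Derivation:
After 1 (lastChild): label
After 2 (previousSibling): footer
After 3 (lastChild): img
After 4 (parentNode): footer
After 5 (parentNode): header
After 6 (lastChild): label
After 7 (parentNode): header
After 8 (firstChild): section
After 9 (parentNode): header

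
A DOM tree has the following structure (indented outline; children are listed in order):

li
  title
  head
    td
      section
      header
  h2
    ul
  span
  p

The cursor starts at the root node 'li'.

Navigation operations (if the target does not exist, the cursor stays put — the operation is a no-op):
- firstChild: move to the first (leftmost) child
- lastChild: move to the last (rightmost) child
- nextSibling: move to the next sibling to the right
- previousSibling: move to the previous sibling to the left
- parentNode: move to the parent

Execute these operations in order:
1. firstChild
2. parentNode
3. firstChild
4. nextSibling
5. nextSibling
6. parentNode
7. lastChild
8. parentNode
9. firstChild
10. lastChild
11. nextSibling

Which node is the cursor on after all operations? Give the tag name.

Answer: head

Derivation:
After 1 (firstChild): title
After 2 (parentNode): li
After 3 (firstChild): title
After 4 (nextSibling): head
After 5 (nextSibling): h2
After 6 (parentNode): li
After 7 (lastChild): p
After 8 (parentNode): li
After 9 (firstChild): title
After 10 (lastChild): title (no-op, stayed)
After 11 (nextSibling): head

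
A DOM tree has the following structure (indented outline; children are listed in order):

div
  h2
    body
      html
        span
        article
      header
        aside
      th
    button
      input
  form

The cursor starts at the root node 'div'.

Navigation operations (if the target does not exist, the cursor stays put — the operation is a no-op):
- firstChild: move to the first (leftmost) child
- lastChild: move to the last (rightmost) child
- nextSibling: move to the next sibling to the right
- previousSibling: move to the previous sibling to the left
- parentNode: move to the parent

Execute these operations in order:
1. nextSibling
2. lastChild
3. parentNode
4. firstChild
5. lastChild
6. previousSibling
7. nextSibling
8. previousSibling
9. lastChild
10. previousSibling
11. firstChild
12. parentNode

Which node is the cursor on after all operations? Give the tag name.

After 1 (nextSibling): div (no-op, stayed)
After 2 (lastChild): form
After 3 (parentNode): div
After 4 (firstChild): h2
After 5 (lastChild): button
After 6 (previousSibling): body
After 7 (nextSibling): button
After 8 (previousSibling): body
After 9 (lastChild): th
After 10 (previousSibling): header
After 11 (firstChild): aside
After 12 (parentNode): header

Answer: header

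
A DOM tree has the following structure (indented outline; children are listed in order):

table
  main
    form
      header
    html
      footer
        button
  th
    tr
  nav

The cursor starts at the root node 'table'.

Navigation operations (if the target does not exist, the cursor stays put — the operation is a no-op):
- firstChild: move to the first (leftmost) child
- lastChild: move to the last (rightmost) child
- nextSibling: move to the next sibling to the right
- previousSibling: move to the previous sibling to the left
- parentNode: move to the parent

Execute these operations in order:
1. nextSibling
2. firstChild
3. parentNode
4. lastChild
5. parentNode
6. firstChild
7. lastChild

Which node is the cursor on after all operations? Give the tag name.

After 1 (nextSibling): table (no-op, stayed)
After 2 (firstChild): main
After 3 (parentNode): table
After 4 (lastChild): nav
After 5 (parentNode): table
After 6 (firstChild): main
After 7 (lastChild): html

Answer: html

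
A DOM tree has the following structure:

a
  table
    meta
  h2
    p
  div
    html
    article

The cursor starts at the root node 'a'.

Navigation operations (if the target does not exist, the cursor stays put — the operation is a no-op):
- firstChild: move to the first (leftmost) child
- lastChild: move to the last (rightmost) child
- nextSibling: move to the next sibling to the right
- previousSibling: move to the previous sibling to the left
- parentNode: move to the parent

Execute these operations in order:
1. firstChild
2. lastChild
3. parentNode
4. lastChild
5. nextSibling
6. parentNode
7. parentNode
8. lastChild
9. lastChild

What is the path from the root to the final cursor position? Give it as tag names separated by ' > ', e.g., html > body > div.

Answer: a > div > article

Derivation:
After 1 (firstChild): table
After 2 (lastChild): meta
After 3 (parentNode): table
After 4 (lastChild): meta
After 5 (nextSibling): meta (no-op, stayed)
After 6 (parentNode): table
After 7 (parentNode): a
After 8 (lastChild): div
After 9 (lastChild): article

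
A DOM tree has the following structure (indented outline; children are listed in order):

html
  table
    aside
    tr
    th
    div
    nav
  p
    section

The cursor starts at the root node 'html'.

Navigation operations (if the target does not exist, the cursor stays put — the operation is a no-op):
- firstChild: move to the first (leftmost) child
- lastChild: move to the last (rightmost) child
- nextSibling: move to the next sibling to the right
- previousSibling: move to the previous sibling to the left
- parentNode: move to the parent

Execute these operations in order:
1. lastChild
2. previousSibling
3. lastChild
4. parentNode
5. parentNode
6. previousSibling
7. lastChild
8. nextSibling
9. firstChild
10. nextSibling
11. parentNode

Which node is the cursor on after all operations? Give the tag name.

After 1 (lastChild): p
After 2 (previousSibling): table
After 3 (lastChild): nav
After 4 (parentNode): table
After 5 (parentNode): html
After 6 (previousSibling): html (no-op, stayed)
After 7 (lastChild): p
After 8 (nextSibling): p (no-op, stayed)
After 9 (firstChild): section
After 10 (nextSibling): section (no-op, stayed)
After 11 (parentNode): p

Answer: p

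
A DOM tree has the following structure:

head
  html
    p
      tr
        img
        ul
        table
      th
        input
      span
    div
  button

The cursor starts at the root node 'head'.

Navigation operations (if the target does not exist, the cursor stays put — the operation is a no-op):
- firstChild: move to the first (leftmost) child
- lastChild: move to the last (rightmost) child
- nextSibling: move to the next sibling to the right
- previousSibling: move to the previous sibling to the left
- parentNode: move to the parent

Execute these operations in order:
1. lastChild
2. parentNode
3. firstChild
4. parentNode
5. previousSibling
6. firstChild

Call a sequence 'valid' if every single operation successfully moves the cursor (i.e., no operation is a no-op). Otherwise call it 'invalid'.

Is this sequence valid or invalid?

After 1 (lastChild): button
After 2 (parentNode): head
After 3 (firstChild): html
After 4 (parentNode): head
After 5 (previousSibling): head (no-op, stayed)
After 6 (firstChild): html

Answer: invalid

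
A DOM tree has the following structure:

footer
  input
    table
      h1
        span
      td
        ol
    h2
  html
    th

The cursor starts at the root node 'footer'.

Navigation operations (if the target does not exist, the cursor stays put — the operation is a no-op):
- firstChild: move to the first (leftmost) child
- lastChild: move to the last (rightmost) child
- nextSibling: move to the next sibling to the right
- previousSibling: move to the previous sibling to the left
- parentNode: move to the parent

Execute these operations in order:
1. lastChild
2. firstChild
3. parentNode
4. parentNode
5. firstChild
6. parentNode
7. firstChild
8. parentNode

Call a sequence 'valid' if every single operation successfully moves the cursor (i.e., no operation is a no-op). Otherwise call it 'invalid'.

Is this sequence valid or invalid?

Answer: valid

Derivation:
After 1 (lastChild): html
After 2 (firstChild): th
After 3 (parentNode): html
After 4 (parentNode): footer
After 5 (firstChild): input
After 6 (parentNode): footer
After 7 (firstChild): input
After 8 (parentNode): footer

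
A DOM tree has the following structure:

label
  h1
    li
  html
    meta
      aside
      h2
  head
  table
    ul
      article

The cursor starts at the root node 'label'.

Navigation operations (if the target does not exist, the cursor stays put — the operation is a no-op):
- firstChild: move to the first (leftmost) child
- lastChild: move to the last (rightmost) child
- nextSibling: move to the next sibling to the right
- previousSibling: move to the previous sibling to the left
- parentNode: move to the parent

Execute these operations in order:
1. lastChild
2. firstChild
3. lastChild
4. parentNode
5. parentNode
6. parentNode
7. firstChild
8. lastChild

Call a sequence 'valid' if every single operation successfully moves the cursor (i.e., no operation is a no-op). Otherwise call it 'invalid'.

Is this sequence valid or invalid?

Answer: valid

Derivation:
After 1 (lastChild): table
After 2 (firstChild): ul
After 3 (lastChild): article
After 4 (parentNode): ul
After 5 (parentNode): table
After 6 (parentNode): label
After 7 (firstChild): h1
After 8 (lastChild): li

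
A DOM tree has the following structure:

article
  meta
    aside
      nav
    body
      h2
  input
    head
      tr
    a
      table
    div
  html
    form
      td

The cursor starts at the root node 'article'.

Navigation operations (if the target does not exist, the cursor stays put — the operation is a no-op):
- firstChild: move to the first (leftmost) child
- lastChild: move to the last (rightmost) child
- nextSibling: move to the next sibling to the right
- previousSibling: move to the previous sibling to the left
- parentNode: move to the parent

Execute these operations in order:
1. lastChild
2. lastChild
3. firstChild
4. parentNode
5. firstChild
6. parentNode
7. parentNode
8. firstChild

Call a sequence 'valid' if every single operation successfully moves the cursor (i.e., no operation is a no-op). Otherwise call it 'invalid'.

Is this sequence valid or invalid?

After 1 (lastChild): html
After 2 (lastChild): form
After 3 (firstChild): td
After 4 (parentNode): form
After 5 (firstChild): td
After 6 (parentNode): form
After 7 (parentNode): html
After 8 (firstChild): form

Answer: valid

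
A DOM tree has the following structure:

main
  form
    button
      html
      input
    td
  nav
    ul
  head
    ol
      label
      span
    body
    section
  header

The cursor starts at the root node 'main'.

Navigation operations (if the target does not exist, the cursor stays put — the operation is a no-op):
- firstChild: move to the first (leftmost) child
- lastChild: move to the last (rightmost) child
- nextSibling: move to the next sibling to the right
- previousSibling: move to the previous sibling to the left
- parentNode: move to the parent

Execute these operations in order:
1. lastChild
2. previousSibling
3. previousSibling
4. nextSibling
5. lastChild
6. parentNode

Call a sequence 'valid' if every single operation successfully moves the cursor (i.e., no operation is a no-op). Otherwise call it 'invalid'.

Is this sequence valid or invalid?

Answer: valid

Derivation:
After 1 (lastChild): header
After 2 (previousSibling): head
After 3 (previousSibling): nav
After 4 (nextSibling): head
After 5 (lastChild): section
After 6 (parentNode): head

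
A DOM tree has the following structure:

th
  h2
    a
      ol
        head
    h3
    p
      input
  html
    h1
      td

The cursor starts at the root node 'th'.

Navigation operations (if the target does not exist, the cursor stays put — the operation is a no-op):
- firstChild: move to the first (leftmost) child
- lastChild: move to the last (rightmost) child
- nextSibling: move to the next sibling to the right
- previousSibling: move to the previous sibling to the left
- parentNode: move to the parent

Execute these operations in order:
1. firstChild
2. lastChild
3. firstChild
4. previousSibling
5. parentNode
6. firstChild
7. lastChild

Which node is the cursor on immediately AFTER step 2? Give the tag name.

Answer: p

Derivation:
After 1 (firstChild): h2
After 2 (lastChild): p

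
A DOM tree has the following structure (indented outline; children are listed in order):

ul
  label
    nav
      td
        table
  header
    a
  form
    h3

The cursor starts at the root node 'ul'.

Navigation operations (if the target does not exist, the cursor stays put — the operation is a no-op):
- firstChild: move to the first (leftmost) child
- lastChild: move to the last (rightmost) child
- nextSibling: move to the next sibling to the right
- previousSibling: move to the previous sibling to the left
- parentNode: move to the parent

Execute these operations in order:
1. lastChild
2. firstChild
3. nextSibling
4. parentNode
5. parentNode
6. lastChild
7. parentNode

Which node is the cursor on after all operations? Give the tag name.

After 1 (lastChild): form
After 2 (firstChild): h3
After 3 (nextSibling): h3 (no-op, stayed)
After 4 (parentNode): form
After 5 (parentNode): ul
After 6 (lastChild): form
After 7 (parentNode): ul

Answer: ul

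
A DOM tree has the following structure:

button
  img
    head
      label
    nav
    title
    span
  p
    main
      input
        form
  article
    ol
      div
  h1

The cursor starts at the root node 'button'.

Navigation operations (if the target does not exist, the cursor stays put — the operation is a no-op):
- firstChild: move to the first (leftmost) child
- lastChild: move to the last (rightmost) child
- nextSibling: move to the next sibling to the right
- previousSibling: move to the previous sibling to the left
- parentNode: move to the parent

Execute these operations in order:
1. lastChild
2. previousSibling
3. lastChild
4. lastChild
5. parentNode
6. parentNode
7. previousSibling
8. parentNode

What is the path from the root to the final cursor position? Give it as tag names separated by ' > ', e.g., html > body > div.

Answer: button

Derivation:
After 1 (lastChild): h1
After 2 (previousSibling): article
After 3 (lastChild): ol
After 4 (lastChild): div
After 5 (parentNode): ol
After 6 (parentNode): article
After 7 (previousSibling): p
After 8 (parentNode): button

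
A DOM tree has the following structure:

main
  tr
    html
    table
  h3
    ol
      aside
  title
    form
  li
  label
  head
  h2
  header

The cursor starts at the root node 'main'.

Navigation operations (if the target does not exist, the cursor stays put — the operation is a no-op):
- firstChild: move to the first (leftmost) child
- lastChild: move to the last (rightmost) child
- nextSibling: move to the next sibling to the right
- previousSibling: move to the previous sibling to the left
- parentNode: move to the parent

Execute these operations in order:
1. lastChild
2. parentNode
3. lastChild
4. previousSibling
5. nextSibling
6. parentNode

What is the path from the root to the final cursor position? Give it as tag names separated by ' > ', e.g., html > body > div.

After 1 (lastChild): header
After 2 (parentNode): main
After 3 (lastChild): header
After 4 (previousSibling): h2
After 5 (nextSibling): header
After 6 (parentNode): main

Answer: main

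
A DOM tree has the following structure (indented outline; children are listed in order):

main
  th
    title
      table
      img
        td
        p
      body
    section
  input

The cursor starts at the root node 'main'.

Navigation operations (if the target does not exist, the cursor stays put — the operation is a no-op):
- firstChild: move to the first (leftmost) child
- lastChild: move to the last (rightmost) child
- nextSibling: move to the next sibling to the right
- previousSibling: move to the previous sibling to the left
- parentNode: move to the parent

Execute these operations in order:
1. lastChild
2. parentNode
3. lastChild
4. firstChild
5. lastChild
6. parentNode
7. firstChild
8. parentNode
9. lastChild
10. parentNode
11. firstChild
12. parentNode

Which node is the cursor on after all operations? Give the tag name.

After 1 (lastChild): input
After 2 (parentNode): main
After 3 (lastChild): input
After 4 (firstChild): input (no-op, stayed)
After 5 (lastChild): input (no-op, stayed)
After 6 (parentNode): main
After 7 (firstChild): th
After 8 (parentNode): main
After 9 (lastChild): input
After 10 (parentNode): main
After 11 (firstChild): th
After 12 (parentNode): main

Answer: main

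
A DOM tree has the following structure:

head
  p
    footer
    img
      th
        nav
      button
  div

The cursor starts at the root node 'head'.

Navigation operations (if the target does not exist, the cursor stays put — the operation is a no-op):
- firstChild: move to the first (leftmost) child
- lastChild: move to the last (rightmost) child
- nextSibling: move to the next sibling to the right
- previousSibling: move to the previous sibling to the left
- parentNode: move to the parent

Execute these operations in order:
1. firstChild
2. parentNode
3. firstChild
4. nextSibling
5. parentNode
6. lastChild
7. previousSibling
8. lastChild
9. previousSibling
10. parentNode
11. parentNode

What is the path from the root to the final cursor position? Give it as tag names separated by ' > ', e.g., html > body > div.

Answer: head

Derivation:
After 1 (firstChild): p
After 2 (parentNode): head
After 3 (firstChild): p
After 4 (nextSibling): div
After 5 (parentNode): head
After 6 (lastChild): div
After 7 (previousSibling): p
After 8 (lastChild): img
After 9 (previousSibling): footer
After 10 (parentNode): p
After 11 (parentNode): head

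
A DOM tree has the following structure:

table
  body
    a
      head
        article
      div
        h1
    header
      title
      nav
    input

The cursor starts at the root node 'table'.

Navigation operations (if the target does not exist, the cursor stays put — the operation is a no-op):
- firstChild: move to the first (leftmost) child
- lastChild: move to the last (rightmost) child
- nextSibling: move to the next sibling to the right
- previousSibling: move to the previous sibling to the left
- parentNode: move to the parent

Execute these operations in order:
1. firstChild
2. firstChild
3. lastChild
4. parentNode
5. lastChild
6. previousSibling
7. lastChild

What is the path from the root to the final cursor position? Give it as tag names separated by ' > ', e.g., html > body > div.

Answer: table > body > a > head > article

Derivation:
After 1 (firstChild): body
After 2 (firstChild): a
After 3 (lastChild): div
After 4 (parentNode): a
After 5 (lastChild): div
After 6 (previousSibling): head
After 7 (lastChild): article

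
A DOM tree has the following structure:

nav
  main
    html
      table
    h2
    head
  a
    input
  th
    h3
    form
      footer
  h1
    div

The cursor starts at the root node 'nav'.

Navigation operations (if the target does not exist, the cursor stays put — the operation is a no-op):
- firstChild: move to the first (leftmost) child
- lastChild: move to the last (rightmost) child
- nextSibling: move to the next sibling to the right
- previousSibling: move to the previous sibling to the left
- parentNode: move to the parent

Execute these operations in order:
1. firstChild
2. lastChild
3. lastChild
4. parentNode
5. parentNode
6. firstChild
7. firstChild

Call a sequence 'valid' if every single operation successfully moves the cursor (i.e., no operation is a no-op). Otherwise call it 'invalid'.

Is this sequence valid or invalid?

After 1 (firstChild): main
After 2 (lastChild): head
After 3 (lastChild): head (no-op, stayed)
After 4 (parentNode): main
After 5 (parentNode): nav
After 6 (firstChild): main
After 7 (firstChild): html

Answer: invalid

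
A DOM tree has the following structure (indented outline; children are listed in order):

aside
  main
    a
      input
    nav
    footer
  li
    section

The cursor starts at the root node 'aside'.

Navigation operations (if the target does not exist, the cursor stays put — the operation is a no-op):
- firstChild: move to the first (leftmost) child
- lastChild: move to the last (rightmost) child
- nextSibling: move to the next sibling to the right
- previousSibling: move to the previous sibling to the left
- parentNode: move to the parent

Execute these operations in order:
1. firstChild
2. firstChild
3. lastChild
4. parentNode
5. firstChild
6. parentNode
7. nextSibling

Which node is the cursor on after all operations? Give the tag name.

Answer: nav

Derivation:
After 1 (firstChild): main
After 2 (firstChild): a
After 3 (lastChild): input
After 4 (parentNode): a
After 5 (firstChild): input
After 6 (parentNode): a
After 7 (nextSibling): nav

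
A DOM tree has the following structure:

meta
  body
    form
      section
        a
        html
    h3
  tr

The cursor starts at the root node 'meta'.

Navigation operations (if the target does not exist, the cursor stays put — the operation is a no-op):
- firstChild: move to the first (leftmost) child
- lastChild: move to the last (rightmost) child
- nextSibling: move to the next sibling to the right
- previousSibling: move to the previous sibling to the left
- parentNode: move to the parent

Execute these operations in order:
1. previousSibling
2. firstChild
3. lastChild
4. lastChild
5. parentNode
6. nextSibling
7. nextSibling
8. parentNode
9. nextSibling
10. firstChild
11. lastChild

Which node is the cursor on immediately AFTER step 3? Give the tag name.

After 1 (previousSibling): meta (no-op, stayed)
After 2 (firstChild): body
After 3 (lastChild): h3

Answer: h3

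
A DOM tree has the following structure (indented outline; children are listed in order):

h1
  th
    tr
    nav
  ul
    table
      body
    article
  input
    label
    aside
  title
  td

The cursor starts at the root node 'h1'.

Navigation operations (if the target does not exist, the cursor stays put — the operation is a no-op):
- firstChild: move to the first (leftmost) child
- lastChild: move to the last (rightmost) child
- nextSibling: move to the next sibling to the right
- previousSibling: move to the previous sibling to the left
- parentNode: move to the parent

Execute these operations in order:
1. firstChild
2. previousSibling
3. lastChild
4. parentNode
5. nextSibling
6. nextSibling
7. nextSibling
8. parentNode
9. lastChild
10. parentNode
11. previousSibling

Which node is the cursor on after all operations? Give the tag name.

After 1 (firstChild): th
After 2 (previousSibling): th (no-op, stayed)
After 3 (lastChild): nav
After 4 (parentNode): th
After 5 (nextSibling): ul
After 6 (nextSibling): input
After 7 (nextSibling): title
After 8 (parentNode): h1
After 9 (lastChild): td
After 10 (parentNode): h1
After 11 (previousSibling): h1 (no-op, stayed)

Answer: h1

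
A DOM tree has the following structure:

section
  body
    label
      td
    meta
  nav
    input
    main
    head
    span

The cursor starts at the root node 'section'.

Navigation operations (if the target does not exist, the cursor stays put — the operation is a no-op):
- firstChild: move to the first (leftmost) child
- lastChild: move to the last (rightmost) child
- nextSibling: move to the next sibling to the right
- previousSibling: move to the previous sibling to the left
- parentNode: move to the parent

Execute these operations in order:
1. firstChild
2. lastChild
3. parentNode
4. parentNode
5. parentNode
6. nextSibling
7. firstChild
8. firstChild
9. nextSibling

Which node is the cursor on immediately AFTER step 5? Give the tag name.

After 1 (firstChild): body
After 2 (lastChild): meta
After 3 (parentNode): body
After 4 (parentNode): section
After 5 (parentNode): section (no-op, stayed)

Answer: section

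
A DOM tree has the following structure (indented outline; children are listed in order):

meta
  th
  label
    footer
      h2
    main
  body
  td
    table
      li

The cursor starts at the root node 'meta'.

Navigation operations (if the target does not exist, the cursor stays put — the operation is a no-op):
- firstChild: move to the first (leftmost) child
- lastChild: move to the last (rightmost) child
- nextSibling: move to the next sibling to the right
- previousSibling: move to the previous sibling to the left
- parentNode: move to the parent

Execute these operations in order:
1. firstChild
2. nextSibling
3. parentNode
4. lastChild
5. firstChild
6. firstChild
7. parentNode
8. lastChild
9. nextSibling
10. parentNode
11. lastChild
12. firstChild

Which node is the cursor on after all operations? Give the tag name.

After 1 (firstChild): th
After 2 (nextSibling): label
After 3 (parentNode): meta
After 4 (lastChild): td
After 5 (firstChild): table
After 6 (firstChild): li
After 7 (parentNode): table
After 8 (lastChild): li
After 9 (nextSibling): li (no-op, stayed)
After 10 (parentNode): table
After 11 (lastChild): li
After 12 (firstChild): li (no-op, stayed)

Answer: li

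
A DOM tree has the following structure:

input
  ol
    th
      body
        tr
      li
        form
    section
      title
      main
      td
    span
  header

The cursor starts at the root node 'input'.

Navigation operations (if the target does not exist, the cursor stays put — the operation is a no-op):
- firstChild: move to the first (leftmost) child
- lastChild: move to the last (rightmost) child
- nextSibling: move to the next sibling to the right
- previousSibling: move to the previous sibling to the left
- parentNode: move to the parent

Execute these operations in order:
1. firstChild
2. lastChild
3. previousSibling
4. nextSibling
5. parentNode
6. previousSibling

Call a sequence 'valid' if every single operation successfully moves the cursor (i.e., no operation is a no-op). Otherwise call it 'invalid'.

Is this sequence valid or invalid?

Answer: invalid

Derivation:
After 1 (firstChild): ol
After 2 (lastChild): span
After 3 (previousSibling): section
After 4 (nextSibling): span
After 5 (parentNode): ol
After 6 (previousSibling): ol (no-op, stayed)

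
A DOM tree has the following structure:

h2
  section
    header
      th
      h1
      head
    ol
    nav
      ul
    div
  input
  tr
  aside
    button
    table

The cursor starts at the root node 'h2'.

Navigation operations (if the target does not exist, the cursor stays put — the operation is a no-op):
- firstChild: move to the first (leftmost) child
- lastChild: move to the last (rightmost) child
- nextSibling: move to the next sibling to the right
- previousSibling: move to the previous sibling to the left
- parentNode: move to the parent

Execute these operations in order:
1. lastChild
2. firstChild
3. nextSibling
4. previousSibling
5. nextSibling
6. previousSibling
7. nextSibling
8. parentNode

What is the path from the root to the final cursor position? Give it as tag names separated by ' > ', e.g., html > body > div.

Answer: h2 > aside

Derivation:
After 1 (lastChild): aside
After 2 (firstChild): button
After 3 (nextSibling): table
After 4 (previousSibling): button
After 5 (nextSibling): table
After 6 (previousSibling): button
After 7 (nextSibling): table
After 8 (parentNode): aside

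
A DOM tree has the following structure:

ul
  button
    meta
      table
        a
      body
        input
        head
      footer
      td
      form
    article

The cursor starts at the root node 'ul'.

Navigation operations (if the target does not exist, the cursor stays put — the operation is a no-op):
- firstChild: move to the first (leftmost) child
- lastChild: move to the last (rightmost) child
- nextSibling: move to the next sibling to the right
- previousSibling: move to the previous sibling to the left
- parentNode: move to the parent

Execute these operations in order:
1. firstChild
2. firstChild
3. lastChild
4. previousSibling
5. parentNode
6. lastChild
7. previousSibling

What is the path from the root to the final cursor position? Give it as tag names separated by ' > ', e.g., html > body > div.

After 1 (firstChild): button
After 2 (firstChild): meta
After 3 (lastChild): form
After 4 (previousSibling): td
After 5 (parentNode): meta
After 6 (lastChild): form
After 7 (previousSibling): td

Answer: ul > button > meta > td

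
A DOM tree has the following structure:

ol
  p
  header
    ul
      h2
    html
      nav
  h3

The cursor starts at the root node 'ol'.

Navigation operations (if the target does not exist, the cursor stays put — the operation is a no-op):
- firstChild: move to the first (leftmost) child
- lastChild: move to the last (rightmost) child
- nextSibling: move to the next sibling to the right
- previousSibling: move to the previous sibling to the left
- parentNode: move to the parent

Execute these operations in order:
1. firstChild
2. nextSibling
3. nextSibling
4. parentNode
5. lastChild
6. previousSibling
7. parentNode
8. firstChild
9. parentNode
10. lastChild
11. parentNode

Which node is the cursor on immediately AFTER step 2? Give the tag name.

After 1 (firstChild): p
After 2 (nextSibling): header

Answer: header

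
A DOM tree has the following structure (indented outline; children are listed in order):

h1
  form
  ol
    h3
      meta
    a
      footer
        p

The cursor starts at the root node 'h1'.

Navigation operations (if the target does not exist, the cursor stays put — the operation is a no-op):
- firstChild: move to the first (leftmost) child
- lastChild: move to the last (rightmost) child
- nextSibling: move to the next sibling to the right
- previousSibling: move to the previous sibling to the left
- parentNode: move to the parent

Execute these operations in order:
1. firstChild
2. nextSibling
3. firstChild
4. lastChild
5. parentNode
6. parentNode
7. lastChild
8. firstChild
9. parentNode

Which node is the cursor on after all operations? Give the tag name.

After 1 (firstChild): form
After 2 (nextSibling): ol
After 3 (firstChild): h3
After 4 (lastChild): meta
After 5 (parentNode): h3
After 6 (parentNode): ol
After 7 (lastChild): a
After 8 (firstChild): footer
After 9 (parentNode): a

Answer: a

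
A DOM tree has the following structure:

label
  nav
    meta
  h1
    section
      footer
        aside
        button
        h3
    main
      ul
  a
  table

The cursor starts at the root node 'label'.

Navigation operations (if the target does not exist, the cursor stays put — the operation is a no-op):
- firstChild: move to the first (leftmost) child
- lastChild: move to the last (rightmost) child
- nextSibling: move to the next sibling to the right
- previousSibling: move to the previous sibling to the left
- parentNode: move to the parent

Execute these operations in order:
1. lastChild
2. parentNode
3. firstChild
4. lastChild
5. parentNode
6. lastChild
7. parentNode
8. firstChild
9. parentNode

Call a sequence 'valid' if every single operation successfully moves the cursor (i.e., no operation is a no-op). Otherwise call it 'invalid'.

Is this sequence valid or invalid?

Answer: valid

Derivation:
After 1 (lastChild): table
After 2 (parentNode): label
After 3 (firstChild): nav
After 4 (lastChild): meta
After 5 (parentNode): nav
After 6 (lastChild): meta
After 7 (parentNode): nav
After 8 (firstChild): meta
After 9 (parentNode): nav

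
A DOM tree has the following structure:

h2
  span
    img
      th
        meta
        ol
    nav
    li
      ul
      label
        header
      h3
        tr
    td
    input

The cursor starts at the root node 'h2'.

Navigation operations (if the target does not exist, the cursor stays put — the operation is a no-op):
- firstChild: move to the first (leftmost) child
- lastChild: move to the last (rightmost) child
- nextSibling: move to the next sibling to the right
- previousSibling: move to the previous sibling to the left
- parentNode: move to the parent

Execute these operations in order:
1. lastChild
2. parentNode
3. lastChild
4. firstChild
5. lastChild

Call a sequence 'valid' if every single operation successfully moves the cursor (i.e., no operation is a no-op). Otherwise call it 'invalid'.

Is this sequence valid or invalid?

After 1 (lastChild): span
After 2 (parentNode): h2
After 3 (lastChild): span
After 4 (firstChild): img
After 5 (lastChild): th

Answer: valid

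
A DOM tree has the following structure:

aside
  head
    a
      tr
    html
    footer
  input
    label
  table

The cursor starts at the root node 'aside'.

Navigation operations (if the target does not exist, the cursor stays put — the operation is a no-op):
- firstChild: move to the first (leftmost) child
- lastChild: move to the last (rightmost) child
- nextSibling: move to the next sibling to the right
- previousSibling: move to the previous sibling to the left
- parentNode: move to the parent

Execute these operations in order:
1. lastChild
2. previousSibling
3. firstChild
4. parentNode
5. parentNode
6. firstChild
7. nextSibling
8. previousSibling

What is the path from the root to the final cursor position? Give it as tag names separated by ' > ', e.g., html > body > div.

Answer: aside > head

Derivation:
After 1 (lastChild): table
After 2 (previousSibling): input
After 3 (firstChild): label
After 4 (parentNode): input
After 5 (parentNode): aside
After 6 (firstChild): head
After 7 (nextSibling): input
After 8 (previousSibling): head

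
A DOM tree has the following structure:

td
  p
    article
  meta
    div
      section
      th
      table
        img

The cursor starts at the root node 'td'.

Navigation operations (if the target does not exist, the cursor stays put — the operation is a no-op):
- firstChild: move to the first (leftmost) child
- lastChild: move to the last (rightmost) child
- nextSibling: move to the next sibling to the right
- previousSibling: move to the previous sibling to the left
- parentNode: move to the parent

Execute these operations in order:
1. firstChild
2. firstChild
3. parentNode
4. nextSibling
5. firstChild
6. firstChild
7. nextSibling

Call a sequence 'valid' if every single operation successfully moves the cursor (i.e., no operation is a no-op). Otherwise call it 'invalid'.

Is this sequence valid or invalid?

After 1 (firstChild): p
After 2 (firstChild): article
After 3 (parentNode): p
After 4 (nextSibling): meta
After 5 (firstChild): div
After 6 (firstChild): section
After 7 (nextSibling): th

Answer: valid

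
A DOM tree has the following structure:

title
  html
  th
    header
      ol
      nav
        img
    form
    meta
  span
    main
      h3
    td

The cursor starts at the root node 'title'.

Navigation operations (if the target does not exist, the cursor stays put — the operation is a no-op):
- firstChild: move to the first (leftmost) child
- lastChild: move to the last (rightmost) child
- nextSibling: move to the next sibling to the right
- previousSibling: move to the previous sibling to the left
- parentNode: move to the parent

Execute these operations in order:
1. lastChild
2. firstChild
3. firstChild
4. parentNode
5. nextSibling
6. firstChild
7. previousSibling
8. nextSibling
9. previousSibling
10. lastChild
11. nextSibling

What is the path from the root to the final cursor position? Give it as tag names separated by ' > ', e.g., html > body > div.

After 1 (lastChild): span
After 2 (firstChild): main
After 3 (firstChild): h3
After 4 (parentNode): main
After 5 (nextSibling): td
After 6 (firstChild): td (no-op, stayed)
After 7 (previousSibling): main
After 8 (nextSibling): td
After 9 (previousSibling): main
After 10 (lastChild): h3
After 11 (nextSibling): h3 (no-op, stayed)

Answer: title > span > main > h3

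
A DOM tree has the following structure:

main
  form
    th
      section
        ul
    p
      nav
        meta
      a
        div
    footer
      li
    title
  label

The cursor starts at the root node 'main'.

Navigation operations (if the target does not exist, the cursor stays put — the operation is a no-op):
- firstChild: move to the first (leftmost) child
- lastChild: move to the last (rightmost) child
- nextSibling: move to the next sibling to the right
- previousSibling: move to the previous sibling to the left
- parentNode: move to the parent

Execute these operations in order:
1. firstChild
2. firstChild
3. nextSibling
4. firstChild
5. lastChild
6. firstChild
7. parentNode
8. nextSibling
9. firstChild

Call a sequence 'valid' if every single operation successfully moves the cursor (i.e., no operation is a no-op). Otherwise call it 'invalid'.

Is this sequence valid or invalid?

Answer: invalid

Derivation:
After 1 (firstChild): form
After 2 (firstChild): th
After 3 (nextSibling): p
After 4 (firstChild): nav
After 5 (lastChild): meta
After 6 (firstChild): meta (no-op, stayed)
After 7 (parentNode): nav
After 8 (nextSibling): a
After 9 (firstChild): div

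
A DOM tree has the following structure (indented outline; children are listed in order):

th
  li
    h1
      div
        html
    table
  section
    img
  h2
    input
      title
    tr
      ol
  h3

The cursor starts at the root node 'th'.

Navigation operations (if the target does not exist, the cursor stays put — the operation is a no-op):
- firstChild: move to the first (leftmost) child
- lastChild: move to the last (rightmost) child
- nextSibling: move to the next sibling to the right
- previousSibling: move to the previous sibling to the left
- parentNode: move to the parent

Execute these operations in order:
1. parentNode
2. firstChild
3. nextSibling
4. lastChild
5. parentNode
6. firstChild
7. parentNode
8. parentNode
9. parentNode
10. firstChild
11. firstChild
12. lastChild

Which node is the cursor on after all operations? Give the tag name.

Answer: div

Derivation:
After 1 (parentNode): th (no-op, stayed)
After 2 (firstChild): li
After 3 (nextSibling): section
After 4 (lastChild): img
After 5 (parentNode): section
After 6 (firstChild): img
After 7 (parentNode): section
After 8 (parentNode): th
After 9 (parentNode): th (no-op, stayed)
After 10 (firstChild): li
After 11 (firstChild): h1
After 12 (lastChild): div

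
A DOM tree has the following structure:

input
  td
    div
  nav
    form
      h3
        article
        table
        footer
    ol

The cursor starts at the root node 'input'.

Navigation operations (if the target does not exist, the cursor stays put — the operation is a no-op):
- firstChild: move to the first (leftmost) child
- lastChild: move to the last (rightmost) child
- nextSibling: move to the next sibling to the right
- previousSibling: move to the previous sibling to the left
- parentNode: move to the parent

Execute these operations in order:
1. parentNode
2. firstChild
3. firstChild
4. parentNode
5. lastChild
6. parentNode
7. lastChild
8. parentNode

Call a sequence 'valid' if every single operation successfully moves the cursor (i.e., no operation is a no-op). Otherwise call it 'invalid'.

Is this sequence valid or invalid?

Answer: invalid

Derivation:
After 1 (parentNode): input (no-op, stayed)
After 2 (firstChild): td
After 3 (firstChild): div
After 4 (parentNode): td
After 5 (lastChild): div
After 6 (parentNode): td
After 7 (lastChild): div
After 8 (parentNode): td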